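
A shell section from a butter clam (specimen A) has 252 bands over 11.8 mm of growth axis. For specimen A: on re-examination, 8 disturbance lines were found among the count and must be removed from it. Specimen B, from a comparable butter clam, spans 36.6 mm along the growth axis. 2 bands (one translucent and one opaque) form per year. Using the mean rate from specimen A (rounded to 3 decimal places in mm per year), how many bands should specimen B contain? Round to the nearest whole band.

755 bands

Specimen A: adjusted count: 252 − 8 = 244 bands.
Specimen A: 244 bands at 2 per year is 244 / 2 = 122 years.
A: Mean rate = 11.8 mm / 122 years ≈ 0.097 mm/year.
Specimen B: 36.6 mm / 0.097 mm per year = 377.32 years; at 2 bands per year that is 377.32 × 2 ≈ 755 bands.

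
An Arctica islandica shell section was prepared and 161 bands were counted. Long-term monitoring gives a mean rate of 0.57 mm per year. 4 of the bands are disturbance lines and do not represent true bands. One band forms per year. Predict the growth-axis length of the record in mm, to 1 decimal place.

True band count = 161 − 4 = 157.
157 years at 0.57 mm/year gives 0.57 × 157 = 89.5 mm.

89.5 mm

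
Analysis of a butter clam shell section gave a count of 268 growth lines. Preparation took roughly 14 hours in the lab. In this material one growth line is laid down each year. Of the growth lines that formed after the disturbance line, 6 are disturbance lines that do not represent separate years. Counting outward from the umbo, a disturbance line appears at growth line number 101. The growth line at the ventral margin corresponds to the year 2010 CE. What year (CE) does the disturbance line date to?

1849 CE

Between growth line 101 and the ventral margin there are 268 − 101 = 167 growth lines.
167 − 6 false = 161 true growth lines after the disturbance line.
Counting back 161 years from 2010 CE places the disturbance line in 2010 − 161 = 1849 CE.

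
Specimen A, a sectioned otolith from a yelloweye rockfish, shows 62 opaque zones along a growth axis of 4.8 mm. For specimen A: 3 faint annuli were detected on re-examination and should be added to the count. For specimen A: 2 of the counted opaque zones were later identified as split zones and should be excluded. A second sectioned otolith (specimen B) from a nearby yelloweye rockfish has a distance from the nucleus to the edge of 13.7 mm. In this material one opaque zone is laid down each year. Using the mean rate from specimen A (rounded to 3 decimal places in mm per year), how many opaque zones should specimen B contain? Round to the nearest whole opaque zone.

Specimen A: after corrections the count is 62 − 2 + 3 = 63 opaque zones.
A: 4.8 mm over 63 years gives 4.8 / 63 ≈ 0.076 mm per year.
Specimen B: 13.7 mm / 0.076 mm per year = 180.26 years ≈ 180 opaque zones.

180 opaque zones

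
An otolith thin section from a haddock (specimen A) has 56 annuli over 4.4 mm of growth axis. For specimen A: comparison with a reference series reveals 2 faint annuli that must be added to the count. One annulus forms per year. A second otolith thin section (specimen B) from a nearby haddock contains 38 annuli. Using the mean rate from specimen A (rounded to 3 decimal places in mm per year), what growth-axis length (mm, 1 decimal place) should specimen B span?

2.9 mm

Specimen A: correcting the raw count gives 56 + 2 = 58 true annuli.
A: 4.4 mm over 58 years gives 4.4 / 58 ≈ 0.076 mm/yr.
Length of B = 0.076 × 38 = 2.9 mm.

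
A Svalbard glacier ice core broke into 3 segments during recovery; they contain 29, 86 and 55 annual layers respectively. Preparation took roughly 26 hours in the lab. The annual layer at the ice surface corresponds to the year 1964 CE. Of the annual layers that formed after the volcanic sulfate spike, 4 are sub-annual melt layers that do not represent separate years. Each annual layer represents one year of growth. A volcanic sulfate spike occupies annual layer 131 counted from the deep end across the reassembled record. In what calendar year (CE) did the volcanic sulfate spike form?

Total annual layers = 29 + 86 + 55 = 170.
Between annual layer 131 and the ice surface there are 170 − 131 = 39 annual layers.
39 − 4 false = 35 true annual layers after the volcanic sulfate spike.
The annual layer at the ice surface is 1964 CE, so the volcanic sulfate spike dates to 1964 − 35 = 1929 CE.

1929 CE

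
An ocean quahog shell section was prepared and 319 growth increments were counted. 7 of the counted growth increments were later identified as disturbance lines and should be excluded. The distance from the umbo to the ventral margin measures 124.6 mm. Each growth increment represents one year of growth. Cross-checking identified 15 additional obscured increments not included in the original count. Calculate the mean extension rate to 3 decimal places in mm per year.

Adjusted count: 319 − 7 + 15 = 327 growth increments.
Mean rate = 124.6 mm / 327 years ≈ 0.381 mm per year.

0.381 mm per year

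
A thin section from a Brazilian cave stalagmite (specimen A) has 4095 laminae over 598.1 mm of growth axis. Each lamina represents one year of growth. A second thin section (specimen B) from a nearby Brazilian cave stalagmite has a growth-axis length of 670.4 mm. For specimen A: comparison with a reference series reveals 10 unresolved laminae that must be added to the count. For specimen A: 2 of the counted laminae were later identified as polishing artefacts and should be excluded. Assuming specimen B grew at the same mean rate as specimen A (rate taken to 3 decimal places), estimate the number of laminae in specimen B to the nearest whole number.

4592 laminae

Specimen A: adjusted count: 4095 − 2 + 10 = 4103 laminae.
A: Extension rate ≈ 598.1 / 4103 = 0.146 mm per year.
B spans 670.4 / 0.146 = 4591.78 years ≈ 4592 laminae.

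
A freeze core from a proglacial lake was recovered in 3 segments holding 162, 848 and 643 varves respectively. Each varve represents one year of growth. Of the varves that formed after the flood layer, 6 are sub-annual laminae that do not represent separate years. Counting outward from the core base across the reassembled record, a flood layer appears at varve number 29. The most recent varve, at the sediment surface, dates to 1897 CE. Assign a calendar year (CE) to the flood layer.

279 CE

Total varves = 162 + 848 + 643 = 1653.
The flood layer sits at varve 29 from the core base, so 1653 − 29 = 1624 varves formed after it.
Removing the 6 false varves leaves 1624 − 6 = 1618 true varves beyond the flood layer.
Counting back 1618 years from 1897 CE places the flood layer in 1897 − 1618 = 279 CE.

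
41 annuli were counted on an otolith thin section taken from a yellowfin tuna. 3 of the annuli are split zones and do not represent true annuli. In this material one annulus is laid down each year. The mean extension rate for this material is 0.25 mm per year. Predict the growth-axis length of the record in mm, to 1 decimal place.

9.5 mm

True annulus count = 41 − 3 = 38.
38 years at 0.25 mm/year gives 0.25 × 38 = 9.5 mm.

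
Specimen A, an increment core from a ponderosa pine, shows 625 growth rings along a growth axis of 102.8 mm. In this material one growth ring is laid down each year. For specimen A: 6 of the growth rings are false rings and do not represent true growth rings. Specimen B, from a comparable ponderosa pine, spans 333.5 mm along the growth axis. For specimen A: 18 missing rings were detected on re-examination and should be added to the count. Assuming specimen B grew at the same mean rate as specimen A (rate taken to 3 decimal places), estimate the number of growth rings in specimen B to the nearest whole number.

Specimen A: adjusted count: 625 − 6 + 18 = 637 growth rings.
A: Extension rate ≈ 102.8 / 637 = 0.161 mm/year.
Specimen B: 333.5 mm / 0.161 mm per year = 2071.43 years ≈ 2071 growth rings.

2071 growth rings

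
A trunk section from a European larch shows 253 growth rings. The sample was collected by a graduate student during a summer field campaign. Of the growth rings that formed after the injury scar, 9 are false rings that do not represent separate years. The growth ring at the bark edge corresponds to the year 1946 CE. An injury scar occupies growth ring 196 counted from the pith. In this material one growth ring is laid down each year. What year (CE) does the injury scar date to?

1898 CE

Between growth ring 196 and the bark edge there are 253 − 196 = 57 growth rings.
57 − 9 false = 48 true growth rings after the injury scar.
The growth ring at the bark edge is 1946 CE, so the injury scar dates to 1946 − 48 = 1898 CE.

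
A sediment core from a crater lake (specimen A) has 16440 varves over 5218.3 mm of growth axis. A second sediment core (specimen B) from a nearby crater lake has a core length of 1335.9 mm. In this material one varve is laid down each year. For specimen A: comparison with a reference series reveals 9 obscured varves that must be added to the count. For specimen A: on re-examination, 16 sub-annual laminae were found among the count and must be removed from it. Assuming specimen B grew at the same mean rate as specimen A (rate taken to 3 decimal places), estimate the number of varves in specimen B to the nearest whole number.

Specimen A: correcting the raw count gives 16440 − 16 + 9 = 16433 true varves.
A: 5218.3 mm over 16433 years gives 5218.3 / 16433 ≈ 0.318 mm/year.
For B, 1335.9 / 0.318 = 4200.94 years ≈ 4201 varves.

4201 varves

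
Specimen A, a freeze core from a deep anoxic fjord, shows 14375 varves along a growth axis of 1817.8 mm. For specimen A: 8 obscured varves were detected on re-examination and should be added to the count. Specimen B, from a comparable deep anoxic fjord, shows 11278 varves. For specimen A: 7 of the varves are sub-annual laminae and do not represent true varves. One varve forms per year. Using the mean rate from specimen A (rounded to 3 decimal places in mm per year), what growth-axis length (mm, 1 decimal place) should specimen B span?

1421.0 mm

Specimen A: adjusted count: 14375 − 7 + 8 = 14376 varves.
A: 1817.8 mm over 14376 years gives 1817.8 / 14376 ≈ 0.126 mm/year.
B's length ≈ 0.126 × 11278 = 1421.0 mm.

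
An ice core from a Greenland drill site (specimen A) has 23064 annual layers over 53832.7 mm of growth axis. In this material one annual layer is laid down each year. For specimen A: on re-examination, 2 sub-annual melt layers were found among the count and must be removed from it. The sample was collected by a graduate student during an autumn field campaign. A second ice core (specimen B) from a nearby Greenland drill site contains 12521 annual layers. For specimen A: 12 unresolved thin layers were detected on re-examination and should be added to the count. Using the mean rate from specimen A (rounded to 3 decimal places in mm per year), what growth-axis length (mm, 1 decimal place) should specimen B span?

Specimen A: adjusted count: 23064 − 2 + 12 = 23074 annual layers.
A: Extension rate ≈ 53832.7 / 23074 = 2.333 mm per year.
Length of B = 2.333 × 12521 = 29211.5 mm.

29211.5 mm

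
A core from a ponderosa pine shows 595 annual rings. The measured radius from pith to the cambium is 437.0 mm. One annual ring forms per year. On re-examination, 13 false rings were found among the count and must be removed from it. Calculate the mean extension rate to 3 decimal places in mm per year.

True annual ring count = 595 − 13 = 582.
437.0 mm over 582 years gives 437.0 / 582 ≈ 0.751 mm per year.

0.751 mm per year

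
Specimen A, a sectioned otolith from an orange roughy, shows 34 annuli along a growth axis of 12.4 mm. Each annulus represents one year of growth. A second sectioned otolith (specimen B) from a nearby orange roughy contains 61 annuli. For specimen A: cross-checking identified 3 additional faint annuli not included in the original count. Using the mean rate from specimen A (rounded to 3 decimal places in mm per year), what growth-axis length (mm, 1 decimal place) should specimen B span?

Specimen A: adjusted count: 34 + 3 = 37 annuli.
A: Extension rate ≈ 12.4 / 37 = 0.335 mm per year.
Length of B = 0.335 × 61 = 20.4 mm.

20.4 mm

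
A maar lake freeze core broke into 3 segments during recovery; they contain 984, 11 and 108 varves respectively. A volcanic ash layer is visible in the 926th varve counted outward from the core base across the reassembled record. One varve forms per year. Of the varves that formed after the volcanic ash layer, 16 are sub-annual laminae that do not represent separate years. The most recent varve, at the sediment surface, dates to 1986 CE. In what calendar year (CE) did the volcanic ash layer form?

Total varves = 984 + 11 + 108 = 1103.
Between varve 926 and the sediment surface there are 1103 − 926 = 177 varves.
Excluding 16 false varves: 177 − 16 = 161.
The varve at the sediment surface is 1986 CE, so the volcanic ash layer dates to 1986 − 161 = 1825 CE.

1825 CE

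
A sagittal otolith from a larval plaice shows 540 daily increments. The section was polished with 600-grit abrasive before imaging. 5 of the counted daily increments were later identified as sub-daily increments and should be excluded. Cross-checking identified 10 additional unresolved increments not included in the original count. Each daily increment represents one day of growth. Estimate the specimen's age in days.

545 days

True daily increment count = 540 − 5 + 10 = 545.
With a one-to-one daily increment periodicity this is 545 days.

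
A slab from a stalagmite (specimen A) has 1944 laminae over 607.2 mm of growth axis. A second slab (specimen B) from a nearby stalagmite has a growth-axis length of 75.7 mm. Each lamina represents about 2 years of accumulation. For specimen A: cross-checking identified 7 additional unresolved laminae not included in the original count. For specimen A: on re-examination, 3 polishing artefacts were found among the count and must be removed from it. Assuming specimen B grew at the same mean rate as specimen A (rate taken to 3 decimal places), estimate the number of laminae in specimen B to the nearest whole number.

Specimen A: true lamina count = 1944 − 3 + 7 = 1948.
Specimen A: 1948 laminae at 2 years each span 1948 × 2 = 3896 years.
A: Mean rate = 607.2 mm / 3896 years ≈ 0.156 mm/yr.
For B, 75.7 / 0.156 = 485.26 years; at 2 years per lamina that is 485.26 / 2 ≈ 243 laminae.

243 laminae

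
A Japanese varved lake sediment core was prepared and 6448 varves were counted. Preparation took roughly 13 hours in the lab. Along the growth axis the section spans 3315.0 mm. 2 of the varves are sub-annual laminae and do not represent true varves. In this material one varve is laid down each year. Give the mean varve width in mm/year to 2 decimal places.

Correcting the raw count gives 6448 − 2 = 6446 true varves.
Extension rate ≈ 3315.0 / 6446 = 0.51 mm/year.

0.51 mm/year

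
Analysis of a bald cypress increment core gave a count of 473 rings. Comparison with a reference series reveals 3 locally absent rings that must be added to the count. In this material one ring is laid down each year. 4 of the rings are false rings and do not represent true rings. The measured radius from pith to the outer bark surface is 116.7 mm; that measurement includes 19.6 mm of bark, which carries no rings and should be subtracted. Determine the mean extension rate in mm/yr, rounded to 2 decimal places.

True ring count = 473 − 4 + 3 = 472.
Removing the 19.6 mm offcut leaves 116.7 − 19.6 = 97.1 mm.
Mean rate = 97.1 mm / 472 years ≈ 0.21 mm/yr.

0.21 mm/yr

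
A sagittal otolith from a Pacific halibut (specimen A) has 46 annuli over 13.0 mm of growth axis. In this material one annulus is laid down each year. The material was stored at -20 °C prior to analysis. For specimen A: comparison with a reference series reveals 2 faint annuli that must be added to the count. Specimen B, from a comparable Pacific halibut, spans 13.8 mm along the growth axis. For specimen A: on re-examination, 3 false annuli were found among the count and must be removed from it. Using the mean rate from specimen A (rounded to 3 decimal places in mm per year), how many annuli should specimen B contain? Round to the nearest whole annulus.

Specimen A: after corrections the count is 46 − 3 + 2 = 45 annuli.
A: Extension rate ≈ 13.0 / 45 = 0.289 mm/year.
B spans 13.8 / 0.289 = 47.75 years ≈ 48 annuli.

48 annuli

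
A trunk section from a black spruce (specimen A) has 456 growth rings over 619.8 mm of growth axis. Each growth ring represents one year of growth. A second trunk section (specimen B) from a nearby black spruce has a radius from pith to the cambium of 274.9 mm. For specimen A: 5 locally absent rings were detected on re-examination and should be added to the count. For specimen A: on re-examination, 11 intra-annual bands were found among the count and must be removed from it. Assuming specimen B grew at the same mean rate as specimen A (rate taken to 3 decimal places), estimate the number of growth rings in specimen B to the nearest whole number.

200 growth rings

Specimen A: adjusted count: 456 − 11 + 5 = 450 growth rings.
A: Extension rate ≈ 619.8 / 450 = 1.377 mm per year.
For B, 274.9 / 1.377 = 199.64 years ≈ 200 growth rings.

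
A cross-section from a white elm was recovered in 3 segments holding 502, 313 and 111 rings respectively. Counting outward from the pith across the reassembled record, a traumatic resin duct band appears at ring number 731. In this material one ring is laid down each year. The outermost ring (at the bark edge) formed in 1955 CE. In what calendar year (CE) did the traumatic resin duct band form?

1760 CE

Total rings = 502 + 313 + 111 = 926.
926 − 731 = 195 rings lie beyond the traumatic resin duct band toward the bark edge.
1955 − 195 = 1760 CE.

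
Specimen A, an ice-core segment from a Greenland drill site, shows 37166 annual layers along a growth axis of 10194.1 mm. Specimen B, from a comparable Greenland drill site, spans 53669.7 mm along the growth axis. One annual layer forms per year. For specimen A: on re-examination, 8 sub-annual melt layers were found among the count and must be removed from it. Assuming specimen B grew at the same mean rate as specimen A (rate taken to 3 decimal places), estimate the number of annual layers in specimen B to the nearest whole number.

Specimen A: true annual layer count = 37166 − 8 = 37158.
A: Extension rate ≈ 10194.1 / 37158 = 0.274 mm/yr.
For B, 53669.7 / 0.274 = 195874.82 years ≈ 195875 annual layers.

195875 annual layers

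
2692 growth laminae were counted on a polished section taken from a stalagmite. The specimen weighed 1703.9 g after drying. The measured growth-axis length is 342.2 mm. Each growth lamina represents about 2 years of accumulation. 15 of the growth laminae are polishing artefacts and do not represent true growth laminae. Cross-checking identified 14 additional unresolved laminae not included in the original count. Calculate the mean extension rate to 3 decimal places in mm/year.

True growth lamina count = 2692 − 15 + 14 = 2691.
Multiplying by 2 years per growth lamina: 2691 × 2 = 5382 years.
Extension rate ≈ 342.2 / 5382 = 0.064 mm/year.

0.064 mm/year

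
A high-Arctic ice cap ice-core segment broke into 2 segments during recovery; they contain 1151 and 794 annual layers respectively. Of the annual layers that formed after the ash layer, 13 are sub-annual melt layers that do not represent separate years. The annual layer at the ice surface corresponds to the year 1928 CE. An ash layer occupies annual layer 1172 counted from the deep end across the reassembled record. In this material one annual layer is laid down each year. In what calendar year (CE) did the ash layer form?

Total annual layers = 1151 + 794 = 1945.
1945 − 1172 = 773 annual layers lie beyond the ash layer toward the ice surface.
773 − 13 false = 760 true annual layers after the ash layer.
The annual layer at the ice surface is 1928 CE, so the ash layer dates to 1928 − 760 = 1168 CE.

1168 CE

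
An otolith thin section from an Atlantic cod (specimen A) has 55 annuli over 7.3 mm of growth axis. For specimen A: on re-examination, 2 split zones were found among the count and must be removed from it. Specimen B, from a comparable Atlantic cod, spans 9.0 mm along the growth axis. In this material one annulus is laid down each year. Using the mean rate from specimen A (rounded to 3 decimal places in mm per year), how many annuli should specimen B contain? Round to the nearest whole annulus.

Specimen A: true annulus count = 55 − 2 = 53.
A: 7.3 mm over 53 years gives 7.3 / 53 ≈ 0.138 mm/year.
For B, 9.0 / 0.138 = 65.22 years ≈ 65 annuli.

65 annuli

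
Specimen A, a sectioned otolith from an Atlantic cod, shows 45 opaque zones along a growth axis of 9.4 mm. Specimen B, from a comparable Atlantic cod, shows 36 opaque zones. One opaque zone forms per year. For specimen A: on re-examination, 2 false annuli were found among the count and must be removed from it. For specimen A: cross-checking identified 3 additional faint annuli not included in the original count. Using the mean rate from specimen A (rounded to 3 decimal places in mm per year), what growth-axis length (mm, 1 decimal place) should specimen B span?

Specimen A: true opaque zone count = 45 − 2 + 3 = 46.
A: Mean rate = 9.4 mm / 46 years ≈ 0.204 mm/yr.
B's length ≈ 0.204 × 36 = 7.3 mm.

7.3 mm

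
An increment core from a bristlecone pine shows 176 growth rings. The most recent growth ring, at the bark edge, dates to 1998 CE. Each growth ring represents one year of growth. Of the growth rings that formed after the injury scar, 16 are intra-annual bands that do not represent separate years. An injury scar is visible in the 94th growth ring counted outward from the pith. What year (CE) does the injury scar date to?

Between growth ring 94 and the bark edge there are 176 − 94 = 82 growth rings.
Removing the 16 false growth rings leaves 82 − 16 = 66 true growth rings beyond the injury scar.
Counting back 66 years from 1998 CE places the injury scar in 1998 − 66 = 1932 CE.

1932 CE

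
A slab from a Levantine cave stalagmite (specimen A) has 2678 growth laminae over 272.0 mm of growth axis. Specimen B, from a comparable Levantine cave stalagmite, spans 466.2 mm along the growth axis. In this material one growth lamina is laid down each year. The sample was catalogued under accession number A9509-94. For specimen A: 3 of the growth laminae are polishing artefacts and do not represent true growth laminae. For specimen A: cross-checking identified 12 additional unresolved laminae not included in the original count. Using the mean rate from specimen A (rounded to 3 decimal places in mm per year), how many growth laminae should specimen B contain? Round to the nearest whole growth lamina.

Specimen A: after corrections the count is 2678 − 3 + 12 = 2687 growth laminae.
A: Extension rate ≈ 272.0 / 2687 = 0.101 mm per year.
Specimen B: 466.2 mm / 0.101 mm per year = 4615.84 years ≈ 4616 growth laminae.

4616 growth laminae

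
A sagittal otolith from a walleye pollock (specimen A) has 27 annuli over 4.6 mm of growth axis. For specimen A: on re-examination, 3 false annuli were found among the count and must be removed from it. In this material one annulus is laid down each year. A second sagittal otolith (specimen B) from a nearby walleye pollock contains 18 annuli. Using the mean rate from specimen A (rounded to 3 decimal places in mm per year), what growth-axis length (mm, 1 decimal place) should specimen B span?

3.5 mm

Specimen A: true annulus count = 27 − 3 = 24.
A: 4.6 mm over 24 years gives 4.6 / 24 ≈ 0.192 mm/yr.
For B, 0.192 mm/year × 18 years = 3.5 mm.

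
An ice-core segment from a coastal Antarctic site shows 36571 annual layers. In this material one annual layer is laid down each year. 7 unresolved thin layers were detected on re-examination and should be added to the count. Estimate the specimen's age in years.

36578 years

Correcting the raw count gives 36571 + 7 = 36578 true annual layers.
With a one-to-one annual layer periodicity this is 36578 years.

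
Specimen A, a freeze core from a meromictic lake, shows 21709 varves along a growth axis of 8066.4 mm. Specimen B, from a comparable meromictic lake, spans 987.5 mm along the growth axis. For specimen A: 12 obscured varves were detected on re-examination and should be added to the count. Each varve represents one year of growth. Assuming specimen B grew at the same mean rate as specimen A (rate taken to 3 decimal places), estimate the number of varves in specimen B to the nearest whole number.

2662 varves

Specimen A: adjusted count: 21709 + 12 = 21721 varves.
A: Mean rate = 8066.4 mm / 21721 years ≈ 0.371 mm/yr.
B spans 987.5 / 0.371 = 2661.73 years ≈ 2662 varves.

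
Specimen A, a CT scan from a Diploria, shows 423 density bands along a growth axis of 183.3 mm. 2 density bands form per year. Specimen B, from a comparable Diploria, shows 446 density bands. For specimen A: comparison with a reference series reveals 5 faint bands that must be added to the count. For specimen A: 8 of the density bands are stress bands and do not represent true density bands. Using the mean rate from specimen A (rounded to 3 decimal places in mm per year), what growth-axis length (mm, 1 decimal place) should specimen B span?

194.7 mm

Specimen A: adjusted count: 423 − 8 + 5 = 420 density bands.
Specimen A: dividing by 2 density bands per year: 420 / 2 = 210 years.
A: 183.3 mm over 210 years gives 183.3 / 210 ≈ 0.873 mm/year.
Specimen B: dividing by 2 density bands per year: 446 / 2 = 223 years. For B, 0.873 mm/year × 223 years = 194.7 mm.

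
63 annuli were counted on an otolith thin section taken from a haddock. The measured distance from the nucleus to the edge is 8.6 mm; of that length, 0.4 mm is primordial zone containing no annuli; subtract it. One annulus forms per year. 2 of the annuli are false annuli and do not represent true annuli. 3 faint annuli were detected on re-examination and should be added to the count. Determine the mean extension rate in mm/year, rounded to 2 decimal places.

Correcting the raw count gives 63 − 2 + 3 = 64 true annuli.
Removing the 0.4 mm offcut leaves 8.6 − 0.4 = 8.2 mm.
8.2 mm over 64 years gives 8.2 / 64 ≈ 0.13 mm/year.

0.13 mm/year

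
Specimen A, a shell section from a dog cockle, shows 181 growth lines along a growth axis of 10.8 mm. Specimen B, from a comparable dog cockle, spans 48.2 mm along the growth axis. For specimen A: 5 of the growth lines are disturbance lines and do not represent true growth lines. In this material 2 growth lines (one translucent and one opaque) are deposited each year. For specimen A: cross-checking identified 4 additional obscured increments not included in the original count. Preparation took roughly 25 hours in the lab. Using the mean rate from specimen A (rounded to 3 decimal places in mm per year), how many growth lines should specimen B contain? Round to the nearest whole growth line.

803 growth lines

Specimen A: adjusted count: 181 − 5 + 4 = 180 growth lines.
Specimen A: dividing by 2 growth lines per year: 180 / 2 = 90 years.
A: 10.8 mm over 90 years gives 10.8 / 90 ≈ 0.120 mm per year.
B spans 48.2 / 0.120 = 401.67 years; at 2 growth lines per year that is 401.67 × 2 ≈ 803 growth lines.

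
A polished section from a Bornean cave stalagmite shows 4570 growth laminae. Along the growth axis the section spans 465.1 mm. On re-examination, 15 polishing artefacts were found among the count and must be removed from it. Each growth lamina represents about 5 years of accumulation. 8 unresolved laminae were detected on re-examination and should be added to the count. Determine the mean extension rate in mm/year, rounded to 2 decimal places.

True growth lamina count = 4570 − 15 + 8 = 4563.
4563 growth laminae at 5 years each span 4563 × 5 = 22815 years.
465.1 mm over 22815 years gives 465.1 / 22815 ≈ 0.02 mm/year.

0.02 mm/year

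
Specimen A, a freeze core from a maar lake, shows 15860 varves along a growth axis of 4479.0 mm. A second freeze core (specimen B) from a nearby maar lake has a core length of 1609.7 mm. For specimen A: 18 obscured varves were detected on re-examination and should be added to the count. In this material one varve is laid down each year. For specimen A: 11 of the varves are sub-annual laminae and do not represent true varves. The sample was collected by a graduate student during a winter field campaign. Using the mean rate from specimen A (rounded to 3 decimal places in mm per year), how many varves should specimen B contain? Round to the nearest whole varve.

Specimen A: after corrections the count is 15860 − 11 + 18 = 15867 varves.
A: Extension rate ≈ 4479.0 / 15867 = 0.282 mm/year.
For B, 1609.7 / 0.282 = 5708.16 years ≈ 5708 varves.

5708 varves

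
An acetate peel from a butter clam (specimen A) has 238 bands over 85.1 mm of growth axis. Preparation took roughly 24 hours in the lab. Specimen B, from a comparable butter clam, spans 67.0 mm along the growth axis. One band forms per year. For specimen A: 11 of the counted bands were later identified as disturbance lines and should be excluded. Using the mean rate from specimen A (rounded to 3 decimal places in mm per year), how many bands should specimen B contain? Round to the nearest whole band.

Specimen A: correcting the raw count gives 238 − 11 = 227 true bands.
A: 85.1 mm over 227 years gives 85.1 / 227 ≈ 0.375 mm/year.
Specimen B: 67.0 mm / 0.375 mm per year = 178.67 years ≈ 179 bands.

179 bands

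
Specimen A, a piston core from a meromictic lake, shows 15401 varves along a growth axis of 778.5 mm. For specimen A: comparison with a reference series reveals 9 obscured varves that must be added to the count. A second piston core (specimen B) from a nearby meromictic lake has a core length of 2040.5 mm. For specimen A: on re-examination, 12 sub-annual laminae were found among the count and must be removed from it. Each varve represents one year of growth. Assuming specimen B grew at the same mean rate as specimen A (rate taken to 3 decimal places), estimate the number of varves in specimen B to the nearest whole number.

40010 varves

Specimen A: adjusted count: 15401 − 12 + 9 = 15398 varves.
A: Mean rate = 778.5 mm / 15398 years ≈ 0.051 mm per year.
For B, 2040.5 / 0.051 = 40009.80 years ≈ 40010 varves.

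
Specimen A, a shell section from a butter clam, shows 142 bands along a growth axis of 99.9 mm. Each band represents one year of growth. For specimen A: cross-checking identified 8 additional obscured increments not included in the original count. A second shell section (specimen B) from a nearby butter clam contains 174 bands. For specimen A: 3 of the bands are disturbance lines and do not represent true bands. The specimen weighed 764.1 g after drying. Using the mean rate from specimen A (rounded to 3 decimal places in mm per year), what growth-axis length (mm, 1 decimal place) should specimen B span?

118.3 mm

Specimen A: true band count = 142 − 3 + 8 = 147.
A: Extension rate ≈ 99.9 / 147 = 0.680 mm/year.
For B, 0.680 mm/year × 174 years = 118.3 mm.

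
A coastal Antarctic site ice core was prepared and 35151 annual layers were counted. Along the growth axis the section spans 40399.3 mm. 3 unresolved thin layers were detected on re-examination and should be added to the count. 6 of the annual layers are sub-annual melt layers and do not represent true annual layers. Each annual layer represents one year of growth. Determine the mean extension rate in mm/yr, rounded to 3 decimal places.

1.149 mm/yr

Adjusted count: 35151 − 6 + 3 = 35148 annual layers.
Mean rate = 40399.3 mm / 35148 years ≈ 1.149 mm/yr.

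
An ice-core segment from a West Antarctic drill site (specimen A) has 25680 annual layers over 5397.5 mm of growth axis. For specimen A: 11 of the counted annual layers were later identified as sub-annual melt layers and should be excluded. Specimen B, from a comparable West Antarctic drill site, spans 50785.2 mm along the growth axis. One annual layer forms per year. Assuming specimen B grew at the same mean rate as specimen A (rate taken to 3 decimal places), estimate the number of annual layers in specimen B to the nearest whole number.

241834 annual layers

Specimen A: adjusted count: 25680 − 11 = 25669 annual layers.
A: 5397.5 mm over 25669 years gives 5397.5 / 25669 ≈ 0.210 mm per year.
For B, 50785.2 / 0.210 = 241834.29 years ≈ 241834 annual layers.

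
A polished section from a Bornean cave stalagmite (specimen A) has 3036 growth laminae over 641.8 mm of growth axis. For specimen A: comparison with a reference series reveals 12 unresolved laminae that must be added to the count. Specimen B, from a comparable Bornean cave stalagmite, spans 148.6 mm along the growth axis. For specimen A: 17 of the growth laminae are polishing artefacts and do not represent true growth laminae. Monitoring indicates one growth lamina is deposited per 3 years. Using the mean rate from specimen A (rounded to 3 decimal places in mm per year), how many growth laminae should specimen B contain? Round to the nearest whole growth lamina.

Specimen A: correcting the raw count gives 3036 − 17 + 12 = 3031 true growth laminae.
Specimen A: 3031 growth laminae at 3 years each span 3031 × 3 = 9093 years.
A: 641.8 mm over 9093 years gives 641.8 / 9093 ≈ 0.071 mm per year.
Specimen B: 148.6 mm / 0.071 mm per year = 2092.96 years; at 3 years per growth lamina that is 2092.96 / 3 ≈ 698 growth laminae.

698 growth laminae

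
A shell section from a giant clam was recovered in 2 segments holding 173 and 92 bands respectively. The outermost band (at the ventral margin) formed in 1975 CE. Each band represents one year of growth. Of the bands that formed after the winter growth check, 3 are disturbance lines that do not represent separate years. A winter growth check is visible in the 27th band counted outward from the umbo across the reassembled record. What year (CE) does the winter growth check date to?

Total bands = 173 + 92 = 265.
Between band 27 and the ventral margin there are 265 − 27 = 238 bands.
Removing the 3 false bands leaves 238 − 3 = 235 true bands beyond the winter growth check.
The band at the ventral margin is 1975 CE, so the winter growth check dates to 1975 − 235 = 1740 CE.

1740 CE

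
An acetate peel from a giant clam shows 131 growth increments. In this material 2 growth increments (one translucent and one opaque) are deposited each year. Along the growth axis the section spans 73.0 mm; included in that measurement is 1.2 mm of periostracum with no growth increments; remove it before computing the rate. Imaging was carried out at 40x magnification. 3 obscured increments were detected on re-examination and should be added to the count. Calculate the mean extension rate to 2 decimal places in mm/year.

1.07 mm/year

True growth increment count = 131 + 3 = 134.
Dividing by 2 growth increments per year: 134 / 2 = 67 years.
The growth record spans 73.0 − 1.2 = 71.8 mm.
Extension rate ≈ 71.8 / 67 = 1.07 mm/year.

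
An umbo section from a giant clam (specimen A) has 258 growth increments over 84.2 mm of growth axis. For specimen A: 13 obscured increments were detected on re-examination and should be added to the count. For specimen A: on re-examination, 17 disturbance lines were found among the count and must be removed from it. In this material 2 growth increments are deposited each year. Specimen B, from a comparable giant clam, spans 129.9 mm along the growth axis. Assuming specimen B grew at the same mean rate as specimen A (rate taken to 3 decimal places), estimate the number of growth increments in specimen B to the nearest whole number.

392 growth increments

Specimen A: adjusted count: 258 − 17 + 13 = 254 growth increments.
Specimen A: 254 growth increments at 2 per year is 254 / 2 = 127 years.
A: Extension rate ≈ 84.2 / 127 = 0.663 mm per year.
Specimen B: 129.9 mm / 0.663 mm per year = 195.93 years; at 2 growth increments per year that is 195.93 × 2 ≈ 392 growth increments.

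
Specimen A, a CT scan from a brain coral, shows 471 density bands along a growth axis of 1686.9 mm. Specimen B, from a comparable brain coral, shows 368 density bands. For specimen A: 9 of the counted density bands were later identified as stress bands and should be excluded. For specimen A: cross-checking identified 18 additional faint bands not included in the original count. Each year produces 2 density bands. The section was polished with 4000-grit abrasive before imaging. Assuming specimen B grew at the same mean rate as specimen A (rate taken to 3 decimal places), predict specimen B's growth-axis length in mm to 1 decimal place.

Specimen A: true density band count = 471 − 9 + 18 = 480.
Specimen A: 480 density bands at 2 per year is 480 / 2 = 240 years.
A: Mean rate = 1686.9 mm / 240 years ≈ 7.029 mm per year.
Specimen B: dividing by 2 density bands per year: 368 / 2 = 184 years. For B, 7.029 mm/year × 184 years = 1293.3 mm.

1293.3 mm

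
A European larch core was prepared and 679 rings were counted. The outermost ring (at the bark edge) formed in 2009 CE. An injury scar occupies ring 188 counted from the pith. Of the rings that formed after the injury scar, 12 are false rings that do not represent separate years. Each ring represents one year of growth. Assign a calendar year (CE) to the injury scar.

679 − 188 = 491 rings lie beyond the injury scar toward the bark edge.
491 − 12 false = 479 true rings after the injury scar.
The ring at the bark edge is 2009 CE, so the injury scar dates to 2009 − 479 = 1530 CE.

1530 CE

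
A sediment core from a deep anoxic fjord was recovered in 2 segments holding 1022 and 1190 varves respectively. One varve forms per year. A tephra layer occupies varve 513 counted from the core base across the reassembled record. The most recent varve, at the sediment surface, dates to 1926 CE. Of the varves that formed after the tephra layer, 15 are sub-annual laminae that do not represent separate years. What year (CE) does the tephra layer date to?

Total varves = 1022 + 1190 = 2212.
Between varve 513 and the sediment surface there are 2212 − 513 = 1699 varves.
Removing the 15 false varves leaves 1699 − 15 = 1684 true varves beyond the tephra layer.
The varve at the sediment surface is 1926 CE, so the tephra layer dates to 1926 − 1684 = 242 CE.

242 CE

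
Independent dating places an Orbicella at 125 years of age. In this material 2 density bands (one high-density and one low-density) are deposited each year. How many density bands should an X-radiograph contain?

125 years at 2 density bands per year gives 125 × 2 = 250 density bands.
So 250 density bands should be present.

250 density bands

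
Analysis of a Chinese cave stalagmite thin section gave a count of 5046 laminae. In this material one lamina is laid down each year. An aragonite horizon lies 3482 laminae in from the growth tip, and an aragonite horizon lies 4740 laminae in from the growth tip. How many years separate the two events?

Separation: 4740 − 3482 = 1258 laminae.
At one lamina per year, 1258 years elapsed between them.

1258 years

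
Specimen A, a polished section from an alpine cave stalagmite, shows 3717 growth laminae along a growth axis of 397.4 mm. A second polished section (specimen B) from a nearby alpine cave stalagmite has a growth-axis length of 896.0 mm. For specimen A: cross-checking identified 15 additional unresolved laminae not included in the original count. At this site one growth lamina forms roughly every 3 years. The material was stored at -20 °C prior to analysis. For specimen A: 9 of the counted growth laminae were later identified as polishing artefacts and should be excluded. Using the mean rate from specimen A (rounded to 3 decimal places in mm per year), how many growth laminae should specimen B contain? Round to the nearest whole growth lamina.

8296 growth laminae

Specimen A: adjusted count: 3717 − 9 + 15 = 3723 growth laminae.
Specimen A: multiplying by 3 years per growth lamina: 3723 × 3 = 11169 years.
A: Mean rate = 397.4 mm / 11169 years ≈ 0.036 mm/year.
B spans 896.0 / 0.036 = 24888.89 years; at 3 years per growth lamina that is 24888.89 / 3 ≈ 8296 growth laminae.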